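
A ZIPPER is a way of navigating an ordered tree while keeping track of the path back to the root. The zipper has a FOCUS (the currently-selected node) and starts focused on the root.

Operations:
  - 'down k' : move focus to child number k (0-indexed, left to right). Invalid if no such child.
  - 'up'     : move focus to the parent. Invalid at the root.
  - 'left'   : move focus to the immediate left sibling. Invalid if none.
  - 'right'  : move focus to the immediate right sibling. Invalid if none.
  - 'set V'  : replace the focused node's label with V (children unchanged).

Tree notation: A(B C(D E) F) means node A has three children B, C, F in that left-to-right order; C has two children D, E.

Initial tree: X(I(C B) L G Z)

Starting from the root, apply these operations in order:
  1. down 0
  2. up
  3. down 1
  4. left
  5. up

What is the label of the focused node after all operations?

Answer: X

Derivation:
Step 1 (down 0): focus=I path=0 depth=1 children=['C', 'B'] left=[] right=['L', 'G', 'Z'] parent=X
Step 2 (up): focus=X path=root depth=0 children=['I', 'L', 'G', 'Z'] (at root)
Step 3 (down 1): focus=L path=1 depth=1 children=[] left=['I'] right=['G', 'Z'] parent=X
Step 4 (left): focus=I path=0 depth=1 children=['C', 'B'] left=[] right=['L', 'G', 'Z'] parent=X
Step 5 (up): focus=X path=root depth=0 children=['I', 'L', 'G', 'Z'] (at root)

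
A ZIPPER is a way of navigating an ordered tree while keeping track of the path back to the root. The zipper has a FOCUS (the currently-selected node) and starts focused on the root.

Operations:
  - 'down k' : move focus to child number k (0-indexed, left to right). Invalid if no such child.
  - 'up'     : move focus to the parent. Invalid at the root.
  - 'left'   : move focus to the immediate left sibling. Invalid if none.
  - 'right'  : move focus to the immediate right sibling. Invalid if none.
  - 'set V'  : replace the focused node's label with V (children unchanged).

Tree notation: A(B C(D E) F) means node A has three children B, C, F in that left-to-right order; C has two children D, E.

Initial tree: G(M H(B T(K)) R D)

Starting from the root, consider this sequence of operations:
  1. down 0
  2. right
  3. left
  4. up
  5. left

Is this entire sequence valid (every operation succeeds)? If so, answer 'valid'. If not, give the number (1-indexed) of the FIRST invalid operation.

Answer: 5

Derivation:
Step 1 (down 0): focus=M path=0 depth=1 children=[] left=[] right=['H', 'R', 'D'] parent=G
Step 2 (right): focus=H path=1 depth=1 children=['B', 'T'] left=['M'] right=['R', 'D'] parent=G
Step 3 (left): focus=M path=0 depth=1 children=[] left=[] right=['H', 'R', 'D'] parent=G
Step 4 (up): focus=G path=root depth=0 children=['M', 'H', 'R', 'D'] (at root)
Step 5 (left): INVALID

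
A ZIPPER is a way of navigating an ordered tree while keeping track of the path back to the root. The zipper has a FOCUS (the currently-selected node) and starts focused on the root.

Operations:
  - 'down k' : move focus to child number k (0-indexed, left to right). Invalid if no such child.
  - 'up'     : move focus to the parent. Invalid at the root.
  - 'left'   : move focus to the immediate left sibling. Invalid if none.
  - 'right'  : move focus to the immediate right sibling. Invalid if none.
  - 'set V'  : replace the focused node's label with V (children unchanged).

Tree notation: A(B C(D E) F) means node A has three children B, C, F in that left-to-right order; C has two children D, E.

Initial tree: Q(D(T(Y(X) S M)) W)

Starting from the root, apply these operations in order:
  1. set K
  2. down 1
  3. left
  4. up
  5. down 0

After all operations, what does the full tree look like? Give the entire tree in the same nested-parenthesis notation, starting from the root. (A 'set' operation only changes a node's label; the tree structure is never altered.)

Answer: K(D(T(Y(X) S M)) W)

Derivation:
Step 1 (set K): focus=K path=root depth=0 children=['D', 'W'] (at root)
Step 2 (down 1): focus=W path=1 depth=1 children=[] left=['D'] right=[] parent=K
Step 3 (left): focus=D path=0 depth=1 children=['T'] left=[] right=['W'] parent=K
Step 4 (up): focus=K path=root depth=0 children=['D', 'W'] (at root)
Step 5 (down 0): focus=D path=0 depth=1 children=['T'] left=[] right=['W'] parent=K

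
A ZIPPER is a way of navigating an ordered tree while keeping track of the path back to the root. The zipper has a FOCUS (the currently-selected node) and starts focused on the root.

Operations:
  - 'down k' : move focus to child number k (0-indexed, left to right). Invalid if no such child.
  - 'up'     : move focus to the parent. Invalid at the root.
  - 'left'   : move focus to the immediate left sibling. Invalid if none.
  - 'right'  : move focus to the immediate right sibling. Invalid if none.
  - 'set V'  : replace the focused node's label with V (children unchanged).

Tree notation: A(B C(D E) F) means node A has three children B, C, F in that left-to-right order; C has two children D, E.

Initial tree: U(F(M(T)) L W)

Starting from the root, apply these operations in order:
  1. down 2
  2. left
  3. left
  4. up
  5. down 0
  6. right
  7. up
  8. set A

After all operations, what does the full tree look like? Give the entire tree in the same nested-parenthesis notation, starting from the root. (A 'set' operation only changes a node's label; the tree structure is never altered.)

Step 1 (down 2): focus=W path=2 depth=1 children=[] left=['F', 'L'] right=[] parent=U
Step 2 (left): focus=L path=1 depth=1 children=[] left=['F'] right=['W'] parent=U
Step 3 (left): focus=F path=0 depth=1 children=['M'] left=[] right=['L', 'W'] parent=U
Step 4 (up): focus=U path=root depth=0 children=['F', 'L', 'W'] (at root)
Step 5 (down 0): focus=F path=0 depth=1 children=['M'] left=[] right=['L', 'W'] parent=U
Step 6 (right): focus=L path=1 depth=1 children=[] left=['F'] right=['W'] parent=U
Step 7 (up): focus=U path=root depth=0 children=['F', 'L', 'W'] (at root)
Step 8 (set A): focus=A path=root depth=0 children=['F', 'L', 'W'] (at root)

Answer: A(F(M(T)) L W)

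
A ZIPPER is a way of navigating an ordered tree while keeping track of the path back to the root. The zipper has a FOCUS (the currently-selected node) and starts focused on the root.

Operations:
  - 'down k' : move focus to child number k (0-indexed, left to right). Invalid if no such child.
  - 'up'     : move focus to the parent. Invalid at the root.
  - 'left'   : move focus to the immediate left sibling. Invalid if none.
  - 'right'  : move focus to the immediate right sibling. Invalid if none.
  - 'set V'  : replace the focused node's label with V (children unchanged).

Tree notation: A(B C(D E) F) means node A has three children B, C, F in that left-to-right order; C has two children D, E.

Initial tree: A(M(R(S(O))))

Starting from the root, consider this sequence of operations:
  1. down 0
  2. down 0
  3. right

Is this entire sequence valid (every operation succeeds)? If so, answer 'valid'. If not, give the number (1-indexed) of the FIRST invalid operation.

Step 1 (down 0): focus=M path=0 depth=1 children=['R'] left=[] right=[] parent=A
Step 2 (down 0): focus=R path=0/0 depth=2 children=['S'] left=[] right=[] parent=M
Step 3 (right): INVALID

Answer: 3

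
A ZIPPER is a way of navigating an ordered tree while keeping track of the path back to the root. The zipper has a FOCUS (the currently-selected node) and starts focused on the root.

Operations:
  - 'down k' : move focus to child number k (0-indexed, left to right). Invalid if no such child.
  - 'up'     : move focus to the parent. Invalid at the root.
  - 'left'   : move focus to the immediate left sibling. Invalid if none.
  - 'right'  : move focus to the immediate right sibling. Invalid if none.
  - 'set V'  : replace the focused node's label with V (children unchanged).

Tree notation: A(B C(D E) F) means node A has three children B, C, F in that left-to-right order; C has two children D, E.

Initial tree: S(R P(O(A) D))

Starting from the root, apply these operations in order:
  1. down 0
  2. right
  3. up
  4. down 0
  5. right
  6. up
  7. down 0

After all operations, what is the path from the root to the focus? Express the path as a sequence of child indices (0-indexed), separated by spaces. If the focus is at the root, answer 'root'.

Step 1 (down 0): focus=R path=0 depth=1 children=[] left=[] right=['P'] parent=S
Step 2 (right): focus=P path=1 depth=1 children=['O', 'D'] left=['R'] right=[] parent=S
Step 3 (up): focus=S path=root depth=0 children=['R', 'P'] (at root)
Step 4 (down 0): focus=R path=0 depth=1 children=[] left=[] right=['P'] parent=S
Step 5 (right): focus=P path=1 depth=1 children=['O', 'D'] left=['R'] right=[] parent=S
Step 6 (up): focus=S path=root depth=0 children=['R', 'P'] (at root)
Step 7 (down 0): focus=R path=0 depth=1 children=[] left=[] right=['P'] parent=S

Answer: 0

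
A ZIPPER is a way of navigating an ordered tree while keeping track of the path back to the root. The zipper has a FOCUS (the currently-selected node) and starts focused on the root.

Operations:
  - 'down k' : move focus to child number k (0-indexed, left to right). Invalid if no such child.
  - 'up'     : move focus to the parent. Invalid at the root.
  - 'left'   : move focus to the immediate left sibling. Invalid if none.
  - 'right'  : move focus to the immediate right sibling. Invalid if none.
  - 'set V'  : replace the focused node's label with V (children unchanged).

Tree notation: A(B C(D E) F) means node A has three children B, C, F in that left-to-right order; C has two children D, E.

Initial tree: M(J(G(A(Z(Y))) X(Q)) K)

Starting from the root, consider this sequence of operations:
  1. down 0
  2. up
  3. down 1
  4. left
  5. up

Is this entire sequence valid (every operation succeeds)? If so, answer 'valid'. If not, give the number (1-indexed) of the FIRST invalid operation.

Answer: valid

Derivation:
Step 1 (down 0): focus=J path=0 depth=1 children=['G', 'X'] left=[] right=['K'] parent=M
Step 2 (up): focus=M path=root depth=0 children=['J', 'K'] (at root)
Step 3 (down 1): focus=K path=1 depth=1 children=[] left=['J'] right=[] parent=M
Step 4 (left): focus=J path=0 depth=1 children=['G', 'X'] left=[] right=['K'] parent=M
Step 5 (up): focus=M path=root depth=0 children=['J', 'K'] (at root)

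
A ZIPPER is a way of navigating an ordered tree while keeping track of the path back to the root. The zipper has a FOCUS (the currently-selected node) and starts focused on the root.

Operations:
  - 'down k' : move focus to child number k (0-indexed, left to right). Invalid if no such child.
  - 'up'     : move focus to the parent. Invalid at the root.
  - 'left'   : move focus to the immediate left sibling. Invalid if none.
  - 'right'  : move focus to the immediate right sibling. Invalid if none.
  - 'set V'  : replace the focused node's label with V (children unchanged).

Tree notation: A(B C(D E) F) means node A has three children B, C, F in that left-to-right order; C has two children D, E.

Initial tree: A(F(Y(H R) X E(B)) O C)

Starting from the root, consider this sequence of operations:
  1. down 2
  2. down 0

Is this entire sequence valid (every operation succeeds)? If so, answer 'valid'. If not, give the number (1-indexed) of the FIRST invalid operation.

Step 1 (down 2): focus=C path=2 depth=1 children=[] left=['F', 'O'] right=[] parent=A
Step 2 (down 0): INVALID

Answer: 2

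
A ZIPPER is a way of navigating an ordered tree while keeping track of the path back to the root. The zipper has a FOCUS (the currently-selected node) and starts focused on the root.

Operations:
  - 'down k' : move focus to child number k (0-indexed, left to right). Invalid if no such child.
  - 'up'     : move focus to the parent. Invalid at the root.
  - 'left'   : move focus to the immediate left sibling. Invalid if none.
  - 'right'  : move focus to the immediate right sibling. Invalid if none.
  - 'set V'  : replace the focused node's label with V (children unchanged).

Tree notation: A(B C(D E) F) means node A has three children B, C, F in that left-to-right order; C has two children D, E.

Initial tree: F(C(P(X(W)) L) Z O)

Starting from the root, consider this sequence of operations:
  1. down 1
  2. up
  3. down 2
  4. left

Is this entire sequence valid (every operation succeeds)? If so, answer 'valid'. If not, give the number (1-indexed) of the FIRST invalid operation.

Step 1 (down 1): focus=Z path=1 depth=1 children=[] left=['C'] right=['O'] parent=F
Step 2 (up): focus=F path=root depth=0 children=['C', 'Z', 'O'] (at root)
Step 3 (down 2): focus=O path=2 depth=1 children=[] left=['C', 'Z'] right=[] parent=F
Step 4 (left): focus=Z path=1 depth=1 children=[] left=['C'] right=['O'] parent=F

Answer: valid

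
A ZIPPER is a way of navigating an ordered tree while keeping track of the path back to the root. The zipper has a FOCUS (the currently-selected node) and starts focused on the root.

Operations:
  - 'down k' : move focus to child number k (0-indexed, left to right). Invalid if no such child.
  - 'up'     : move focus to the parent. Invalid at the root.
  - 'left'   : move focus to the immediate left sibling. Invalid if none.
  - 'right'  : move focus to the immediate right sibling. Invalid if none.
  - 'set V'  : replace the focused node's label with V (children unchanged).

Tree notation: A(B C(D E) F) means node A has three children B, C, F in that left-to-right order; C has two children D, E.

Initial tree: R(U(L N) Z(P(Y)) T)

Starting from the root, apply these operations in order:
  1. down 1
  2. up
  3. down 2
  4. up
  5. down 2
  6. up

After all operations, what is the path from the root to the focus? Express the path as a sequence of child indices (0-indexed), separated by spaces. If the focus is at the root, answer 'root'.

Answer: root

Derivation:
Step 1 (down 1): focus=Z path=1 depth=1 children=['P'] left=['U'] right=['T'] parent=R
Step 2 (up): focus=R path=root depth=0 children=['U', 'Z', 'T'] (at root)
Step 3 (down 2): focus=T path=2 depth=1 children=[] left=['U', 'Z'] right=[] parent=R
Step 4 (up): focus=R path=root depth=0 children=['U', 'Z', 'T'] (at root)
Step 5 (down 2): focus=T path=2 depth=1 children=[] left=['U', 'Z'] right=[] parent=R
Step 6 (up): focus=R path=root depth=0 children=['U', 'Z', 'T'] (at root)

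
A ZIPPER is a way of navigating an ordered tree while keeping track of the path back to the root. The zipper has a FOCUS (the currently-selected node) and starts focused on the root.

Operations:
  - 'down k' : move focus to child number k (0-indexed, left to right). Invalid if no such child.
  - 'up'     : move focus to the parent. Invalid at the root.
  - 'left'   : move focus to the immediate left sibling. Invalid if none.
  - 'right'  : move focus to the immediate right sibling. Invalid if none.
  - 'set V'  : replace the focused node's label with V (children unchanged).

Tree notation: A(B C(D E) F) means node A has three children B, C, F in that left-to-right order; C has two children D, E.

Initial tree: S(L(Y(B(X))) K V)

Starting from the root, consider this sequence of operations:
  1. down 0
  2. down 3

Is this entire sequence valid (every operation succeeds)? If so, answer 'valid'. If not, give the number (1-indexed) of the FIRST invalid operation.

Step 1 (down 0): focus=L path=0 depth=1 children=['Y'] left=[] right=['K', 'V'] parent=S
Step 2 (down 3): INVALID

Answer: 2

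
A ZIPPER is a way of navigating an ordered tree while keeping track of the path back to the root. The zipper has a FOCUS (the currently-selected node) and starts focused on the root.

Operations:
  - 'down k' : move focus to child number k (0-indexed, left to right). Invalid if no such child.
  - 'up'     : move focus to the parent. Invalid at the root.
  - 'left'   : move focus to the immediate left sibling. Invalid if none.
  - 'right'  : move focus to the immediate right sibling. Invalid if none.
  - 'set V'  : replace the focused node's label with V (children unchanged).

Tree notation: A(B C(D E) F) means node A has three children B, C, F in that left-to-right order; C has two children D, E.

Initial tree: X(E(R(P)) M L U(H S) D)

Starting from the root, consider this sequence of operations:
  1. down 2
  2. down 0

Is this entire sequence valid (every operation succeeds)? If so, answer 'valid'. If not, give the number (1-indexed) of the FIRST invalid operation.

Step 1 (down 2): focus=L path=2 depth=1 children=[] left=['E', 'M'] right=['U', 'D'] parent=X
Step 2 (down 0): INVALID

Answer: 2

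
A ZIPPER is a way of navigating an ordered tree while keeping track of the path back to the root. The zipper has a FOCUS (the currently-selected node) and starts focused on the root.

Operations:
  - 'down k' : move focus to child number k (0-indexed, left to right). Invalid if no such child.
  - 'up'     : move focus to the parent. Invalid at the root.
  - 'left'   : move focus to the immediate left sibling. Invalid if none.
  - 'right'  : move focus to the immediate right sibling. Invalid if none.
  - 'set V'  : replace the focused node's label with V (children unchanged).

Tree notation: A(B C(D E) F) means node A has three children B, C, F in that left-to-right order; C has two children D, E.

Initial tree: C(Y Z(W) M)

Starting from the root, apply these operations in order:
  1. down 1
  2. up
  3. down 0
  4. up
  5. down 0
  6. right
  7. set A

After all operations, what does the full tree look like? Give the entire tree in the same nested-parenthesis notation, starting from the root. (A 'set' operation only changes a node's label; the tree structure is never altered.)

Answer: C(Y A(W) M)

Derivation:
Step 1 (down 1): focus=Z path=1 depth=1 children=['W'] left=['Y'] right=['M'] parent=C
Step 2 (up): focus=C path=root depth=0 children=['Y', 'Z', 'M'] (at root)
Step 3 (down 0): focus=Y path=0 depth=1 children=[] left=[] right=['Z', 'M'] parent=C
Step 4 (up): focus=C path=root depth=0 children=['Y', 'Z', 'M'] (at root)
Step 5 (down 0): focus=Y path=0 depth=1 children=[] left=[] right=['Z', 'M'] parent=C
Step 6 (right): focus=Z path=1 depth=1 children=['W'] left=['Y'] right=['M'] parent=C
Step 7 (set A): focus=A path=1 depth=1 children=['W'] left=['Y'] right=['M'] parent=C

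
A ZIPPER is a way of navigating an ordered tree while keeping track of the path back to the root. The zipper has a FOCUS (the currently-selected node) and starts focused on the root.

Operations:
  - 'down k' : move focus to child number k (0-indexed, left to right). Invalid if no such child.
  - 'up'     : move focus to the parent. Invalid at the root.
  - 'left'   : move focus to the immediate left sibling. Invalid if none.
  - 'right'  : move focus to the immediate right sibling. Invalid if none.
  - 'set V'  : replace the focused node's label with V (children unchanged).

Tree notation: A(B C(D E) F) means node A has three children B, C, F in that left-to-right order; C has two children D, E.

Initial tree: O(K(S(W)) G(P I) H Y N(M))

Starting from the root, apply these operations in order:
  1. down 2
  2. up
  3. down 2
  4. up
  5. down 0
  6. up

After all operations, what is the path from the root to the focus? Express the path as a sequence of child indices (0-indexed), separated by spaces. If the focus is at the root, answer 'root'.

Answer: root

Derivation:
Step 1 (down 2): focus=H path=2 depth=1 children=[] left=['K', 'G'] right=['Y', 'N'] parent=O
Step 2 (up): focus=O path=root depth=0 children=['K', 'G', 'H', 'Y', 'N'] (at root)
Step 3 (down 2): focus=H path=2 depth=1 children=[] left=['K', 'G'] right=['Y', 'N'] parent=O
Step 4 (up): focus=O path=root depth=0 children=['K', 'G', 'H', 'Y', 'N'] (at root)
Step 5 (down 0): focus=K path=0 depth=1 children=['S'] left=[] right=['G', 'H', 'Y', 'N'] parent=O
Step 6 (up): focus=O path=root depth=0 children=['K', 'G', 'H', 'Y', 'N'] (at root)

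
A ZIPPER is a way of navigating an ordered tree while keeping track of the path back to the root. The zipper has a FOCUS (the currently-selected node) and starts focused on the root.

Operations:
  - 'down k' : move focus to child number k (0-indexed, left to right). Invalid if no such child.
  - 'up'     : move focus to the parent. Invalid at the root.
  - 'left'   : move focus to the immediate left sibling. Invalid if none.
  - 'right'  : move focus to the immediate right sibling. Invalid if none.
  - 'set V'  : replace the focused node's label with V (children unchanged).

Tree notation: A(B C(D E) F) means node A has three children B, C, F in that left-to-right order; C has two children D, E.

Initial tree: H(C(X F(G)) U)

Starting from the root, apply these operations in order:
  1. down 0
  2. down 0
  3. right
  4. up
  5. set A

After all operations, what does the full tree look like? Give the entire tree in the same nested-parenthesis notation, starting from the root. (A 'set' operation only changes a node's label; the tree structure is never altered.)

Step 1 (down 0): focus=C path=0 depth=1 children=['X', 'F'] left=[] right=['U'] parent=H
Step 2 (down 0): focus=X path=0/0 depth=2 children=[] left=[] right=['F'] parent=C
Step 3 (right): focus=F path=0/1 depth=2 children=['G'] left=['X'] right=[] parent=C
Step 4 (up): focus=C path=0 depth=1 children=['X', 'F'] left=[] right=['U'] parent=H
Step 5 (set A): focus=A path=0 depth=1 children=['X', 'F'] left=[] right=['U'] parent=H

Answer: H(A(X F(G)) U)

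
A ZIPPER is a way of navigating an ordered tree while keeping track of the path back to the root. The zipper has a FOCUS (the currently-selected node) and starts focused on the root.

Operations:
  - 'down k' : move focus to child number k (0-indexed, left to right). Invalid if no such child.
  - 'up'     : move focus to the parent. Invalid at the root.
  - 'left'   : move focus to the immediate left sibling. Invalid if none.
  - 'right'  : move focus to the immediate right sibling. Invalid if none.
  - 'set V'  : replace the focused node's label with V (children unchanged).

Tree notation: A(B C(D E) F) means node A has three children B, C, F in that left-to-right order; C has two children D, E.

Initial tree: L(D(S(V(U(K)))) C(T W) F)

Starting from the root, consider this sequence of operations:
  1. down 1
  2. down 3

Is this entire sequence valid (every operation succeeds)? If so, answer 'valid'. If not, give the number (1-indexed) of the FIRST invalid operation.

Step 1 (down 1): focus=C path=1 depth=1 children=['T', 'W'] left=['D'] right=['F'] parent=L
Step 2 (down 3): INVALID

Answer: 2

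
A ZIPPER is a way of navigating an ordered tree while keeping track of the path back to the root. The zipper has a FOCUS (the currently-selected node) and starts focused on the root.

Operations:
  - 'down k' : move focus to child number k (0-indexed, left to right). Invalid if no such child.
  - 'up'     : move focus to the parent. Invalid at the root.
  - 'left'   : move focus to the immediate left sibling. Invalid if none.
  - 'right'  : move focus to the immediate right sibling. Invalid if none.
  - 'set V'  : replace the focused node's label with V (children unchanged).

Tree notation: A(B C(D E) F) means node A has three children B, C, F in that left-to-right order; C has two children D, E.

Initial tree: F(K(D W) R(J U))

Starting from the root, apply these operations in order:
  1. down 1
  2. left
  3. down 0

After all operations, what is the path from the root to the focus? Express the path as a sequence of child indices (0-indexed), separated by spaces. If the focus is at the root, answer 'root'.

Answer: 0 0

Derivation:
Step 1 (down 1): focus=R path=1 depth=1 children=['J', 'U'] left=['K'] right=[] parent=F
Step 2 (left): focus=K path=0 depth=1 children=['D', 'W'] left=[] right=['R'] parent=F
Step 3 (down 0): focus=D path=0/0 depth=2 children=[] left=[] right=['W'] parent=K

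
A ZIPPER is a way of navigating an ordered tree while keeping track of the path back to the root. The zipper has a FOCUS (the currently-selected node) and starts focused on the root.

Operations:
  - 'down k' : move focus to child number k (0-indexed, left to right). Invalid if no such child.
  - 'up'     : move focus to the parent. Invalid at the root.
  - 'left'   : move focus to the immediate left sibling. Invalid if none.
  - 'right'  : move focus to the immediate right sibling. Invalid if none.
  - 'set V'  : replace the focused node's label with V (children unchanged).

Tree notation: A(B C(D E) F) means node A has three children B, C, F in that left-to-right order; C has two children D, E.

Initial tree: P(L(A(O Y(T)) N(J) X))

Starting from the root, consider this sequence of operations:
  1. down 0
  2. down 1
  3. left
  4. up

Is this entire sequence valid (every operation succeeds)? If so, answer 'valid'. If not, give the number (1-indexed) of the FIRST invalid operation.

Answer: valid

Derivation:
Step 1 (down 0): focus=L path=0 depth=1 children=['A', 'N', 'X'] left=[] right=[] parent=P
Step 2 (down 1): focus=N path=0/1 depth=2 children=['J'] left=['A'] right=['X'] parent=L
Step 3 (left): focus=A path=0/0 depth=2 children=['O', 'Y'] left=[] right=['N', 'X'] parent=L
Step 4 (up): focus=L path=0 depth=1 children=['A', 'N', 'X'] left=[] right=[] parent=P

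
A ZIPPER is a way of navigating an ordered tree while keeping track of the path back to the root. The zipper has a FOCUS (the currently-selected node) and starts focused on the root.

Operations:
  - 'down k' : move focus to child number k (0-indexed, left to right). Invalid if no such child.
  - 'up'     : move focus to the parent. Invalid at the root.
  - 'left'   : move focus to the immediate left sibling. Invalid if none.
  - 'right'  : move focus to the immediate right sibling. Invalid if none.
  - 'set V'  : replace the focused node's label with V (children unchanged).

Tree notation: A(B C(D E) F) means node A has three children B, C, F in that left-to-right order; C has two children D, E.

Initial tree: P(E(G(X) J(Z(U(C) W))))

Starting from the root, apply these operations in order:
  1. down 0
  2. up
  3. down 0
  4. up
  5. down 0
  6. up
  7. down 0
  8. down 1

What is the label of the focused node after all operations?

Step 1 (down 0): focus=E path=0 depth=1 children=['G', 'J'] left=[] right=[] parent=P
Step 2 (up): focus=P path=root depth=0 children=['E'] (at root)
Step 3 (down 0): focus=E path=0 depth=1 children=['G', 'J'] left=[] right=[] parent=P
Step 4 (up): focus=P path=root depth=0 children=['E'] (at root)
Step 5 (down 0): focus=E path=0 depth=1 children=['G', 'J'] left=[] right=[] parent=P
Step 6 (up): focus=P path=root depth=0 children=['E'] (at root)
Step 7 (down 0): focus=E path=0 depth=1 children=['G', 'J'] left=[] right=[] parent=P
Step 8 (down 1): focus=J path=0/1 depth=2 children=['Z'] left=['G'] right=[] parent=E

Answer: J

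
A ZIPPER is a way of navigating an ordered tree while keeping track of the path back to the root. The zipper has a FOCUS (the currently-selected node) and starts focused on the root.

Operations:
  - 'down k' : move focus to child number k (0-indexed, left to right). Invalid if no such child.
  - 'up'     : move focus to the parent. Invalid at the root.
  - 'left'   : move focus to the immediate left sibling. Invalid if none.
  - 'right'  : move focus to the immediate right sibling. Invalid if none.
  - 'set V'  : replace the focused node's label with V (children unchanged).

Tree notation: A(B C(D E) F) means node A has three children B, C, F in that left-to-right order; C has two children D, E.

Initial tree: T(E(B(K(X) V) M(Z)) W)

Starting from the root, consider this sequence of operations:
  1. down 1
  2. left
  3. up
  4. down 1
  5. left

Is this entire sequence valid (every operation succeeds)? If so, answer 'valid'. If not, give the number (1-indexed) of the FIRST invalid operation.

Answer: valid

Derivation:
Step 1 (down 1): focus=W path=1 depth=1 children=[] left=['E'] right=[] parent=T
Step 2 (left): focus=E path=0 depth=1 children=['B', 'M'] left=[] right=['W'] parent=T
Step 3 (up): focus=T path=root depth=0 children=['E', 'W'] (at root)
Step 4 (down 1): focus=W path=1 depth=1 children=[] left=['E'] right=[] parent=T
Step 5 (left): focus=E path=0 depth=1 children=['B', 'M'] left=[] right=['W'] parent=T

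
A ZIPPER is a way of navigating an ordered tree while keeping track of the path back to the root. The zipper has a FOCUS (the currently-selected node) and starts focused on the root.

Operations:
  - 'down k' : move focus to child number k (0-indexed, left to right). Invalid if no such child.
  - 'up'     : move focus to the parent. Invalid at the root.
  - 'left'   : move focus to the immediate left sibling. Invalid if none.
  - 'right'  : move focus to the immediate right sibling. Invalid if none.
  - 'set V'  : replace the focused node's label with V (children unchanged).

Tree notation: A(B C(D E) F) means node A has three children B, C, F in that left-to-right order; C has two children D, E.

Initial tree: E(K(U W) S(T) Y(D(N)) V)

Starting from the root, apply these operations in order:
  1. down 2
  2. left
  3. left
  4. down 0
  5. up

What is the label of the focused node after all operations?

Answer: K

Derivation:
Step 1 (down 2): focus=Y path=2 depth=1 children=['D'] left=['K', 'S'] right=['V'] parent=E
Step 2 (left): focus=S path=1 depth=1 children=['T'] left=['K'] right=['Y', 'V'] parent=E
Step 3 (left): focus=K path=0 depth=1 children=['U', 'W'] left=[] right=['S', 'Y', 'V'] parent=E
Step 4 (down 0): focus=U path=0/0 depth=2 children=[] left=[] right=['W'] parent=K
Step 5 (up): focus=K path=0 depth=1 children=['U', 'W'] left=[] right=['S', 'Y', 'V'] parent=E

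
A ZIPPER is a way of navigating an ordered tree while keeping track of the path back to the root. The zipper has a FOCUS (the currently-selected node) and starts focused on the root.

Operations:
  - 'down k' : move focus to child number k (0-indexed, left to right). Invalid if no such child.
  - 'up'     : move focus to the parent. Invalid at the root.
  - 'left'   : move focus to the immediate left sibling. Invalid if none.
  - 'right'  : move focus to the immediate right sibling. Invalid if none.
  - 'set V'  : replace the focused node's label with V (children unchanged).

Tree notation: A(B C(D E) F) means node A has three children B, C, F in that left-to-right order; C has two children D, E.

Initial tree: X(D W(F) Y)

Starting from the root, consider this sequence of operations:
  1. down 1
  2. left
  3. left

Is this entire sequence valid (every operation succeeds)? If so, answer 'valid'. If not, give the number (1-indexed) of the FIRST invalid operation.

Step 1 (down 1): focus=W path=1 depth=1 children=['F'] left=['D'] right=['Y'] parent=X
Step 2 (left): focus=D path=0 depth=1 children=[] left=[] right=['W', 'Y'] parent=X
Step 3 (left): INVALID

Answer: 3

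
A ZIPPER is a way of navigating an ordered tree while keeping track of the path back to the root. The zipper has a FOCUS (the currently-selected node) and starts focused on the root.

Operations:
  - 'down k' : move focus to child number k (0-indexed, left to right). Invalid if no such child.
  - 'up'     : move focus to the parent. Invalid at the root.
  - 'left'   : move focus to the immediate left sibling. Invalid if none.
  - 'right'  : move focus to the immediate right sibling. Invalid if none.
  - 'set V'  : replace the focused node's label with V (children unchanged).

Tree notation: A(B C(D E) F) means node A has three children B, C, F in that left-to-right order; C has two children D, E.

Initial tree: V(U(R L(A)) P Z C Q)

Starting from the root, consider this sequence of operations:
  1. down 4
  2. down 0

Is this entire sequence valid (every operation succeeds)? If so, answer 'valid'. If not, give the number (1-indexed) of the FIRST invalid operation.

Step 1 (down 4): focus=Q path=4 depth=1 children=[] left=['U', 'P', 'Z', 'C'] right=[] parent=V
Step 2 (down 0): INVALID

Answer: 2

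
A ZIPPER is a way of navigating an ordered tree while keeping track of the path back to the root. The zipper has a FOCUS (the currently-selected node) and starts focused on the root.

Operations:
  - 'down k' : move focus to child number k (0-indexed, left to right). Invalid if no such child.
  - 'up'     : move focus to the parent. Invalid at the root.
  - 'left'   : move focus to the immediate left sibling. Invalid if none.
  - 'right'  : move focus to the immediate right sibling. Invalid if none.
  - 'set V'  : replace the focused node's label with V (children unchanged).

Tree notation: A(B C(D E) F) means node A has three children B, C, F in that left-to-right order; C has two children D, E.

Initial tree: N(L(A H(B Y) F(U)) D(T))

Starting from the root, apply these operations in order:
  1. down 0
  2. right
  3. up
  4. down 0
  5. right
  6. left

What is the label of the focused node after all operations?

Answer: L

Derivation:
Step 1 (down 0): focus=L path=0 depth=1 children=['A', 'H', 'F'] left=[] right=['D'] parent=N
Step 2 (right): focus=D path=1 depth=1 children=['T'] left=['L'] right=[] parent=N
Step 3 (up): focus=N path=root depth=0 children=['L', 'D'] (at root)
Step 4 (down 0): focus=L path=0 depth=1 children=['A', 'H', 'F'] left=[] right=['D'] parent=N
Step 5 (right): focus=D path=1 depth=1 children=['T'] left=['L'] right=[] parent=N
Step 6 (left): focus=L path=0 depth=1 children=['A', 'H', 'F'] left=[] right=['D'] parent=N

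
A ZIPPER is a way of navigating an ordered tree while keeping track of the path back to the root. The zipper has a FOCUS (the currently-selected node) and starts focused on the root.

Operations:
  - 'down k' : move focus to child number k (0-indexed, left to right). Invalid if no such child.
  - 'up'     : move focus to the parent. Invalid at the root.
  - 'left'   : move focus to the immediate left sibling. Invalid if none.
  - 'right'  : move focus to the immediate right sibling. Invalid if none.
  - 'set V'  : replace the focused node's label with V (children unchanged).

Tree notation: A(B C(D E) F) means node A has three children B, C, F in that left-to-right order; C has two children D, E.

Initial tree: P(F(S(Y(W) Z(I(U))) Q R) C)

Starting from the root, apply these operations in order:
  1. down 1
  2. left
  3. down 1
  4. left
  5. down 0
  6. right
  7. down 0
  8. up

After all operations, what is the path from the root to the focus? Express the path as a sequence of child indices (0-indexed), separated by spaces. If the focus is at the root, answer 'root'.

Step 1 (down 1): focus=C path=1 depth=1 children=[] left=['F'] right=[] parent=P
Step 2 (left): focus=F path=0 depth=1 children=['S', 'Q', 'R'] left=[] right=['C'] parent=P
Step 3 (down 1): focus=Q path=0/1 depth=2 children=[] left=['S'] right=['R'] parent=F
Step 4 (left): focus=S path=0/0 depth=2 children=['Y', 'Z'] left=[] right=['Q', 'R'] parent=F
Step 5 (down 0): focus=Y path=0/0/0 depth=3 children=['W'] left=[] right=['Z'] parent=S
Step 6 (right): focus=Z path=0/0/1 depth=3 children=['I'] left=['Y'] right=[] parent=S
Step 7 (down 0): focus=I path=0/0/1/0 depth=4 children=['U'] left=[] right=[] parent=Z
Step 8 (up): focus=Z path=0/0/1 depth=3 children=['I'] left=['Y'] right=[] parent=S

Answer: 0 0 1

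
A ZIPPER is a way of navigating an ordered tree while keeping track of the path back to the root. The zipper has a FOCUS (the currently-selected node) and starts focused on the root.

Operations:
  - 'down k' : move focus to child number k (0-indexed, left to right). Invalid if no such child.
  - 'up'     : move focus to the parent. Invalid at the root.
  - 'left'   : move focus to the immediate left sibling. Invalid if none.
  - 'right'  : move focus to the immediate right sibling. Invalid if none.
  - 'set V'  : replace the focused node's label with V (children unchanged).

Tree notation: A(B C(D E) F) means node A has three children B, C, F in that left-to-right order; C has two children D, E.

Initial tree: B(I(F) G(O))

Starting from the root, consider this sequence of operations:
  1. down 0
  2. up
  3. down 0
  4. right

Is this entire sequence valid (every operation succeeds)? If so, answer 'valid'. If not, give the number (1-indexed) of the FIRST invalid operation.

Step 1 (down 0): focus=I path=0 depth=1 children=['F'] left=[] right=['G'] parent=B
Step 2 (up): focus=B path=root depth=0 children=['I', 'G'] (at root)
Step 3 (down 0): focus=I path=0 depth=1 children=['F'] left=[] right=['G'] parent=B
Step 4 (right): focus=G path=1 depth=1 children=['O'] left=['I'] right=[] parent=B

Answer: valid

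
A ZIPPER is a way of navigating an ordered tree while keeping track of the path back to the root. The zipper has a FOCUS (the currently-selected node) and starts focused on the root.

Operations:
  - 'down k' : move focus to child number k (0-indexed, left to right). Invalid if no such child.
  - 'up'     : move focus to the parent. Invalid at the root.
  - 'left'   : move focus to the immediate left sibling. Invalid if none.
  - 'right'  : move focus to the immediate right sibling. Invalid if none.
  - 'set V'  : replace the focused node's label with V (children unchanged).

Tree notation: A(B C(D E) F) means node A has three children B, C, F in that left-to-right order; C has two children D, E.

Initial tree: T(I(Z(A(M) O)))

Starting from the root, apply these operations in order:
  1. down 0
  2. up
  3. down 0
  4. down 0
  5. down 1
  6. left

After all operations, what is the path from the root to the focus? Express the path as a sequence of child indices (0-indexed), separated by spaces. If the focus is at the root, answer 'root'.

Step 1 (down 0): focus=I path=0 depth=1 children=['Z'] left=[] right=[] parent=T
Step 2 (up): focus=T path=root depth=0 children=['I'] (at root)
Step 3 (down 0): focus=I path=0 depth=1 children=['Z'] left=[] right=[] parent=T
Step 4 (down 0): focus=Z path=0/0 depth=2 children=['A', 'O'] left=[] right=[] parent=I
Step 5 (down 1): focus=O path=0/0/1 depth=3 children=[] left=['A'] right=[] parent=Z
Step 6 (left): focus=A path=0/0/0 depth=3 children=['M'] left=[] right=['O'] parent=Z

Answer: 0 0 0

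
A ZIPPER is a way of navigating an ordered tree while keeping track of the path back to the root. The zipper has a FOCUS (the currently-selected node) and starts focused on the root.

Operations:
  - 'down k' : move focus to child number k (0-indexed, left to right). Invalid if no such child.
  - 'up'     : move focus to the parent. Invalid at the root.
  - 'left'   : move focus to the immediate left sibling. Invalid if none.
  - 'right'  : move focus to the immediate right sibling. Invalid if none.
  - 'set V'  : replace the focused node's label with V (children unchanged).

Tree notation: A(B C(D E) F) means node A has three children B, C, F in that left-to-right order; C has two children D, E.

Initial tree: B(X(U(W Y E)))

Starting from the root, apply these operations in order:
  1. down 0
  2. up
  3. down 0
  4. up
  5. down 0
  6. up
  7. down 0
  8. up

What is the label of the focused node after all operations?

Step 1 (down 0): focus=X path=0 depth=1 children=['U'] left=[] right=[] parent=B
Step 2 (up): focus=B path=root depth=0 children=['X'] (at root)
Step 3 (down 0): focus=X path=0 depth=1 children=['U'] left=[] right=[] parent=B
Step 4 (up): focus=B path=root depth=0 children=['X'] (at root)
Step 5 (down 0): focus=X path=0 depth=1 children=['U'] left=[] right=[] parent=B
Step 6 (up): focus=B path=root depth=0 children=['X'] (at root)
Step 7 (down 0): focus=X path=0 depth=1 children=['U'] left=[] right=[] parent=B
Step 8 (up): focus=B path=root depth=0 children=['X'] (at root)

Answer: B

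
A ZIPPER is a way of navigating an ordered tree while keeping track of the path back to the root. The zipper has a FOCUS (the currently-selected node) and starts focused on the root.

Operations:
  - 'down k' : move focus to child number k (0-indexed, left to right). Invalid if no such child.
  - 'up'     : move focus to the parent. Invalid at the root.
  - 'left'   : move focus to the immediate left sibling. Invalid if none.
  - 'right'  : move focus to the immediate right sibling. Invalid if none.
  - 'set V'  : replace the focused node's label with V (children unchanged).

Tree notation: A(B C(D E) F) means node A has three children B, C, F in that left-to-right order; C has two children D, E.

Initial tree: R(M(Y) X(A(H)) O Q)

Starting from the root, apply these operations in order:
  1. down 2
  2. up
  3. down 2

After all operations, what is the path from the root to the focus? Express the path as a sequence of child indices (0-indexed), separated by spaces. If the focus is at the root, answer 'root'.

Step 1 (down 2): focus=O path=2 depth=1 children=[] left=['M', 'X'] right=['Q'] parent=R
Step 2 (up): focus=R path=root depth=0 children=['M', 'X', 'O', 'Q'] (at root)
Step 3 (down 2): focus=O path=2 depth=1 children=[] left=['M', 'X'] right=['Q'] parent=R

Answer: 2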